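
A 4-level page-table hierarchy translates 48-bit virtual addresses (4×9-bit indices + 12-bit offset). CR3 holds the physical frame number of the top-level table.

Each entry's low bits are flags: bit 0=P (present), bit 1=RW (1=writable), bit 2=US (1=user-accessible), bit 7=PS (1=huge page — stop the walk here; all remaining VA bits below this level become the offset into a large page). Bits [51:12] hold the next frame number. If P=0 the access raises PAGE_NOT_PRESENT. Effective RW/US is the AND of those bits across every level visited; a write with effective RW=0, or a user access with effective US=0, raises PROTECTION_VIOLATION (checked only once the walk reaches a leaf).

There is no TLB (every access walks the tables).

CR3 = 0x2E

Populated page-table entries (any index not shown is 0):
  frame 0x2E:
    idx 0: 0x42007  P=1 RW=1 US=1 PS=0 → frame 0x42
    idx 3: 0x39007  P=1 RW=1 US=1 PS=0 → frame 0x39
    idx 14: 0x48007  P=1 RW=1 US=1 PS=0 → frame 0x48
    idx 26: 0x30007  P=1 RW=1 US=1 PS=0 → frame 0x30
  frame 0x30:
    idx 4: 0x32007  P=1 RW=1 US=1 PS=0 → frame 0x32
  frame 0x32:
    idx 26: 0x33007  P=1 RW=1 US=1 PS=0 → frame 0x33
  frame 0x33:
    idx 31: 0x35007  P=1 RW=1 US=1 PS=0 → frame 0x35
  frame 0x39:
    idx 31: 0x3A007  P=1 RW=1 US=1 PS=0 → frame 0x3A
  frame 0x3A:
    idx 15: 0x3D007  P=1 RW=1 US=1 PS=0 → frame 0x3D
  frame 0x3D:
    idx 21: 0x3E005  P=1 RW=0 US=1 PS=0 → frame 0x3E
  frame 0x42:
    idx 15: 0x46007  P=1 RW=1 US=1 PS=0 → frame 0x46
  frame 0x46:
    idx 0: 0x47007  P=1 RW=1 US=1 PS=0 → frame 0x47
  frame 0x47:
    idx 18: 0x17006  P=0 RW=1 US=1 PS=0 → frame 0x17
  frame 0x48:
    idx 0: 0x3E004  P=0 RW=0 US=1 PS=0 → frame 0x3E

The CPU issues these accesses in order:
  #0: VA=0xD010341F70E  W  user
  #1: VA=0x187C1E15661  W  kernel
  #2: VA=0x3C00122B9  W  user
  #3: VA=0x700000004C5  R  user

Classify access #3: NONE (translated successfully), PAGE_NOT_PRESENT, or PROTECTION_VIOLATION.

Trace:
#0 VA=0xD010341F70E (w,user):
  L0 @0x2E[26] → 0x30007  P=1,RW=1,US=1,PS=0
  L1 @0x30[4] → 0x32007  P=1,RW=1,US=1,PS=0
  L2 @0x32[26] → 0x33007  P=1,RW=1,US=1,PS=0
  L3 @0x33[31] → 0x35007  P=1,RW=1,US=1,PS=0
  ⇒ phys 0x3570E  [4 reads]
#1 VA=0x187C1E15661 (w,kernel):
  L0 @0x2E[3] → 0x39007  P=1,RW=1,US=1,PS=0
  L1 @0x39[31] → 0x3A007  P=1,RW=1,US=1,PS=0
  L2 @0x3A[15] → 0x3D007  P=1,RW=1,US=1,PS=0
  L3 @0x3D[21] → 0x3E005  P=1,RW=0,US=1,PS=0
  ✗ PROTECTION_VIOLATION  [4 reads]
#2 VA=0x3C00122B9 (w,user):
  L0 @0x2E[0] → 0x42007  P=1,RW=1,US=1,PS=0
  L1 @0x42[15] → 0x46007  P=1,RW=1,US=1,PS=0
  L2 @0x46[0] → 0x47007  P=1,RW=1,US=1,PS=0
  L3 @0x47[18] → 0x17006  P=0,RW=1,US=1,PS=0
  ✗ PAGE_NOT_PRESENT  [4 reads]
#3 VA=0x700000004C5 (r,user):
  L0 @0x2E[14] → 0x48007  P=1,RW=1,US=1,PS=0
  L1 @0x48[0] → 0x3E004  P=0,RW=0,US=1,PS=0
  ✗ PAGE_NOT_PRESENT  [2 reads]

Access #3 fault: PAGE_NOT_PRESENT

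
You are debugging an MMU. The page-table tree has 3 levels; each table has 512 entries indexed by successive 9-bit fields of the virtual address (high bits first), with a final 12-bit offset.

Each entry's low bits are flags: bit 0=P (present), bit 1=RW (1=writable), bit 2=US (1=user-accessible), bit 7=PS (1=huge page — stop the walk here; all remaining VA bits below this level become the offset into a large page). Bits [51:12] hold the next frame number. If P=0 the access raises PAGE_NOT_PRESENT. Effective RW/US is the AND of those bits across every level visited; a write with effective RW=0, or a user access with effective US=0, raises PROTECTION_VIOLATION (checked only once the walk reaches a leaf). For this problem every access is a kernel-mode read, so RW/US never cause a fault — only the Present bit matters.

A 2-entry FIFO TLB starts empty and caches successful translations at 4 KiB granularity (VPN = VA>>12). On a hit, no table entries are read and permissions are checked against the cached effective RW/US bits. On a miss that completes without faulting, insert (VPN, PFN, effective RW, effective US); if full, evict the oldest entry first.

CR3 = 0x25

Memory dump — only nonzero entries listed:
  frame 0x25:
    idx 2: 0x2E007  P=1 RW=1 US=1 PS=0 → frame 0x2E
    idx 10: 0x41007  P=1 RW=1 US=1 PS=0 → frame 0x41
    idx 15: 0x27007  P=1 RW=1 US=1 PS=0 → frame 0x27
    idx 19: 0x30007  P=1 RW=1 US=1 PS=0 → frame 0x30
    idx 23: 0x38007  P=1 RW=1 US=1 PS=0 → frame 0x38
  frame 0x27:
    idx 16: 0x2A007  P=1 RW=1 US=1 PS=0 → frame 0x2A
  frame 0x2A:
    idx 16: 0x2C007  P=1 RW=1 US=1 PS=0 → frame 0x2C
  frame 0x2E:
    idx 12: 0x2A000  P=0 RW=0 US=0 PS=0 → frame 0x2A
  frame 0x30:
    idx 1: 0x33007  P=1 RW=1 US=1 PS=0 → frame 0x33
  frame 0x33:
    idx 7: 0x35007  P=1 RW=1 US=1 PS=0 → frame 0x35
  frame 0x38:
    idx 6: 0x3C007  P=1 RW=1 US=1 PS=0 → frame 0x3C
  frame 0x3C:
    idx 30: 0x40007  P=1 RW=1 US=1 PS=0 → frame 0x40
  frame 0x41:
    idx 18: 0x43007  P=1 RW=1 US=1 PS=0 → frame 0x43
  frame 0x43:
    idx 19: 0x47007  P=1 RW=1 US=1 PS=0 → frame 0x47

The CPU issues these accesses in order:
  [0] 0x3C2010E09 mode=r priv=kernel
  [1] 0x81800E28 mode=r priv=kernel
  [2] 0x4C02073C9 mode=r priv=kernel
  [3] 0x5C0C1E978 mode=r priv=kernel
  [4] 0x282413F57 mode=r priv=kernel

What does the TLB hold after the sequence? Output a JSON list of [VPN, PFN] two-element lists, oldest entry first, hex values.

Per-access translation:
#0 VA=0x3C2010E09 (r,kernel):
  lvl0: tbl 0x25, slot 15 ⇒ 0x27007 (P1/RW1/US1/PS0)
  lvl1: tbl 0x27, slot 16 ⇒ 0x2A007 (P1/RW1/US1/PS0)
  lvl2: tbl 0x2A, slot 16 ⇒ 0x2C007 (P1/RW1/US1/PS0)
  ✓ 0x2CE09  — 3 lookups
#1 VA=0x81800E28 (r,kernel):
  lvl0: tbl 0x25, slot 2 ⇒ 0x2E007 (P1/RW1/US1/PS0)
  lvl1: tbl 0x2E, slot 12 ⇒ 0x2A000 (P0/RW0/US0/PS0)
  → PAGE_NOT_PRESENT  (2 entries read)
#2 VA=0x4C02073C9 (r,kernel):
  lvl0: tbl 0x25, slot 19 ⇒ 0x30007 (P1/RW1/US1/PS0)
  lvl1: tbl 0x30, slot 1 ⇒ 0x33007 (P1/RW1/US1/PS0)
  lvl2: tbl 0x33, slot 7 ⇒ 0x35007 (P1/RW1/US1/PS0)
  ✓ 0x353C9  — 3 lookups
#3 VA=0x5C0C1E978 (r,kernel):
  lvl0: tbl 0x25, slot 23 ⇒ 0x38007 (P1/RW1/US1/PS0)
  lvl1: tbl 0x38, slot 6 ⇒ 0x3C007 (P1/RW1/US1/PS0)
  lvl2: tbl 0x3C, slot 30 ⇒ 0x40007 (P1/RW1/US1/PS0)
  ✓ 0x40978  — 3 lookups
#4 VA=0x282413F57 (r,kernel):
  lvl0: tbl 0x25, slot 10 ⇒ 0x41007 (P1/RW1/US1/PS0)
  lvl1: tbl 0x41, slot 18 ⇒ 0x43007 (P1/RW1/US1/PS0)
  lvl2: tbl 0x43, slot 19 ⇒ 0x47007 (P1/RW1/US1/PS0)
  ✓ 0x47F57  — 3 lookups

TLB: [["0x5C0C1E", "0x40"], ["0x282413", "0x47"]]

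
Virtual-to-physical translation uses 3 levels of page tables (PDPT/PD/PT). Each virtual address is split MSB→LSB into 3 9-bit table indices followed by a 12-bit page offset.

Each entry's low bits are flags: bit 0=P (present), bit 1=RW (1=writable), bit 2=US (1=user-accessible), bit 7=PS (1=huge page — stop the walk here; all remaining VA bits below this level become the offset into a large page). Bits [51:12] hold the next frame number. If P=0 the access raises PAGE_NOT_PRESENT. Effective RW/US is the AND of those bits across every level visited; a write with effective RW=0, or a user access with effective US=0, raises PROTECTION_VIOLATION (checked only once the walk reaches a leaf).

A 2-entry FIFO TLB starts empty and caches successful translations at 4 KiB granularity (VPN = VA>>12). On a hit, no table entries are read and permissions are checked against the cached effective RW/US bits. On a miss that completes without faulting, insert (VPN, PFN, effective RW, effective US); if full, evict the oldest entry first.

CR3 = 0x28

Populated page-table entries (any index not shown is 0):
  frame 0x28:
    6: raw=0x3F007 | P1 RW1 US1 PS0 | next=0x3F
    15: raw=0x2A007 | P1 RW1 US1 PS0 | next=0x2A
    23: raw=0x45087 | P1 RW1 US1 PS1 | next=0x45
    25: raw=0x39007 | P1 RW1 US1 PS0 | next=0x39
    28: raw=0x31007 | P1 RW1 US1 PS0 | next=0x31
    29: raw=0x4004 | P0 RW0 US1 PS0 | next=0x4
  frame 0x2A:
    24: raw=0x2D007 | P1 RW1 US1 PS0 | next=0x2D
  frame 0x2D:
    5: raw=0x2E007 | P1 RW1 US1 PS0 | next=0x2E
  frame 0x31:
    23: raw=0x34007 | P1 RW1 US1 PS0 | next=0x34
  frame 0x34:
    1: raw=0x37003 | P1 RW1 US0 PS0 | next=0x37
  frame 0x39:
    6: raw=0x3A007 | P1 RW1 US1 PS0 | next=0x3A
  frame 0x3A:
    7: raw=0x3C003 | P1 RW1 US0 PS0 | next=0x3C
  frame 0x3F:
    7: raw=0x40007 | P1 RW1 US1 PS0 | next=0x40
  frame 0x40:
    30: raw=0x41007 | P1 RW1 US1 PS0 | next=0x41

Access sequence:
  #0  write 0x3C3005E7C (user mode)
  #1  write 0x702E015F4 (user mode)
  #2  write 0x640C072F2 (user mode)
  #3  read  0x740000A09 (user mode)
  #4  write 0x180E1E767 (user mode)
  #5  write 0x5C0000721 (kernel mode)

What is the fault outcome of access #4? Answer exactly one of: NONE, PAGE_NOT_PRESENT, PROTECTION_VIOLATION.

Walk each access:
#0 VA=0x3C3005E7C (w,user):
  L0 @0x28[15] → 0x2A007  P=1,RW=1,US=1,PS=0
  L1 @0x2A[24] → 0x2D007  P=1,RW=1,US=1,PS=0
  L2 @0x2D[5] → 0x2E007  P=1,RW=1,US=1,PS=0
  ✓ 0x2EE7C  — 3 lookups
#1 VA=0x702E015F4 (w,user):
  L0 @0x28[28] → 0x31007  P=1,RW=1,US=1,PS=0
  L1 @0x31[23] → 0x34007  P=1,RW=1,US=1,PS=0
  L2 @0x34[1] → 0x37003  P=1,RW=1,US=0,PS=0
  → PROTECTION_VIOLATION  (3 entries read)
#2 VA=0x640C072F2 (w,user):
  L0 @0x28[25] → 0x39007  P=1,RW=1,US=1,PS=0
  L1 @0x39[6] → 0x3A007  P=1,RW=1,US=1,PS=0
  L2 @0x3A[7] → 0x3C003  P=1,RW=1,US=0,PS=0
  → PROTECTION_VIOLATION  (3 entries read)
#3 VA=0x740000A09 (r,user):
  L0 @0x28[29] → 0x4004  P=0,RW=0,US=1,PS=0
  → PAGE_NOT_PRESENT  (1 entries read)
#4 VA=0x180E1E767 (w,user):
  L0 @0x28[6] → 0x3F007  P=1,RW=1,US=1,PS=0
  L1 @0x3F[7] → 0x40007  P=1,RW=1,US=1,PS=0
  L2 @0x40[30] → 0x41007  P=1,RW=1,US=1,PS=0
  ✓ 0x41767  — 3 lookups
#5 VA=0x5C0000721 (w,kernel):
  L0 @0x28[23] → 0x45087  P=1,RW=1,US=1,PS=1
  ✓ 0x45721 (huge @L0)  — 1 lookups

Access #4 fault: NONE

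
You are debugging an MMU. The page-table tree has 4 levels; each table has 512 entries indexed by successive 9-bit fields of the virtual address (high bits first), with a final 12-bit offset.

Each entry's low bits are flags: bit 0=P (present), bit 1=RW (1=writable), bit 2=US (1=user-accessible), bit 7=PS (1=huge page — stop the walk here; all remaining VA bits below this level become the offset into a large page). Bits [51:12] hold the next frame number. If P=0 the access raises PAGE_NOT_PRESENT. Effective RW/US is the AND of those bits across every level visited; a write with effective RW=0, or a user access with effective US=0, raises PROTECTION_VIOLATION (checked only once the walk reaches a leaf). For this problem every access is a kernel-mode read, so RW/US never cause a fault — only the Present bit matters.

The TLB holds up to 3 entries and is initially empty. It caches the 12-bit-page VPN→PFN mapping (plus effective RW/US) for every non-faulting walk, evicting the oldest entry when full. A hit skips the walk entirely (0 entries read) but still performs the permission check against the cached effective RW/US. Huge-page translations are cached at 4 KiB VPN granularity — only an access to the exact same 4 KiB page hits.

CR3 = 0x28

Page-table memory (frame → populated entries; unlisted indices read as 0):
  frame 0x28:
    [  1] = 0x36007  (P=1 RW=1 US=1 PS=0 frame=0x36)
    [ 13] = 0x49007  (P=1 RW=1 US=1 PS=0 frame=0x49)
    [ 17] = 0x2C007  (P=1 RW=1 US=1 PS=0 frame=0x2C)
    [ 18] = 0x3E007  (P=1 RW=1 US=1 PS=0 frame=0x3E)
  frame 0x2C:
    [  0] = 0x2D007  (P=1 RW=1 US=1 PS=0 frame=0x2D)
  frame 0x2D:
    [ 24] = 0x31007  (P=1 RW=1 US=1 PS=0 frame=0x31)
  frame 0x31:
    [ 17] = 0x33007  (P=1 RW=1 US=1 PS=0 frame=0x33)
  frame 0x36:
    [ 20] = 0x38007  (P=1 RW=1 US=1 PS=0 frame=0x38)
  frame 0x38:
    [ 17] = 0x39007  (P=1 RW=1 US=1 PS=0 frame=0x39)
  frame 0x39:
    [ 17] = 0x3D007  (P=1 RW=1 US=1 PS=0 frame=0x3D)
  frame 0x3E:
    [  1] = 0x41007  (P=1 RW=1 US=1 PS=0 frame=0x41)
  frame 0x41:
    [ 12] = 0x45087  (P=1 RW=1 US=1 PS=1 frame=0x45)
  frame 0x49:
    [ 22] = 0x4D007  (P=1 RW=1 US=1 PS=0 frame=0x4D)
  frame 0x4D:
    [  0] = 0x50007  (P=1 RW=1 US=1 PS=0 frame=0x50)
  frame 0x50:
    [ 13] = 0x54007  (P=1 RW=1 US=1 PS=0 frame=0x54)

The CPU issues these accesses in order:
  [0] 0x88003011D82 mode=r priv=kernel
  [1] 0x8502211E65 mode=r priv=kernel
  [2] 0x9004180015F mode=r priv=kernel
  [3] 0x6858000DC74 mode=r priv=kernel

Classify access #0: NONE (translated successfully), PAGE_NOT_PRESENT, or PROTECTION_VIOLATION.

Walk each access:
#0 VA=0x88003011D82 (r,kernel):
  L0: frame=0x28 idx=17 entry=0x2C007 [P=1 RW=1 US=1 PS=0]
  L1: frame=0x2C idx=0 entry=0x2D007 [P=1 RW=1 US=1 PS=0]
  L2: frame=0x2D idx=24 entry=0x31007 [P=1 RW=1 US=1 PS=0]
  L3: frame=0x31 idx=17 entry=0x33007 [P=1 RW=1 US=1 PS=0]
  ⇒ phys 0x33D82  [4 reads]
#1 VA=0x8502211E65 (r,kernel):
  L0: frame=0x28 idx=1 entry=0x36007 [P=1 RW=1 US=1 PS=0]
  L1: frame=0x36 idx=20 entry=0x38007 [P=1 RW=1 US=1 PS=0]
  L2: frame=0x38 idx=17 entry=0x39007 [P=1 RW=1 US=1 PS=0]
  L3: frame=0x39 idx=17 entry=0x3D007 [P=1 RW=1 US=1 PS=0]
  ⇒ phys 0x3DE65  [4 reads]
#2 VA=0x9004180015F (r,kernel):
  L0: frame=0x28 idx=18 entry=0x3E007 [P=1 RW=1 US=1 PS=0]
  L1: frame=0x3E idx=1 entry=0x41007 [P=1 RW=1 US=1 PS=0]
  L2: frame=0x41 idx=12 entry=0x45087 [P=1 RW=1 US=1 PS=1]
  ⇒ phys 0x4515F (huge @L2)  [3 reads]
#3 VA=0x6858000DC74 (r,kernel):
  L0: frame=0x28 idx=13 entry=0x49007 [P=1 RW=1 US=1 PS=0]
  L1: frame=0x49 idx=22 entry=0x4D007 [P=1 RW=1 US=1 PS=0]
  L2: frame=0x4D idx=0 entry=0x50007 [P=1 RW=1 US=1 PS=0]
  L3: frame=0x50 idx=13 entry=0x54007 [P=1 RW=1 US=1 PS=0]
  ⇒ phys 0x54C74  [4 reads]

Access #0 fault: NONE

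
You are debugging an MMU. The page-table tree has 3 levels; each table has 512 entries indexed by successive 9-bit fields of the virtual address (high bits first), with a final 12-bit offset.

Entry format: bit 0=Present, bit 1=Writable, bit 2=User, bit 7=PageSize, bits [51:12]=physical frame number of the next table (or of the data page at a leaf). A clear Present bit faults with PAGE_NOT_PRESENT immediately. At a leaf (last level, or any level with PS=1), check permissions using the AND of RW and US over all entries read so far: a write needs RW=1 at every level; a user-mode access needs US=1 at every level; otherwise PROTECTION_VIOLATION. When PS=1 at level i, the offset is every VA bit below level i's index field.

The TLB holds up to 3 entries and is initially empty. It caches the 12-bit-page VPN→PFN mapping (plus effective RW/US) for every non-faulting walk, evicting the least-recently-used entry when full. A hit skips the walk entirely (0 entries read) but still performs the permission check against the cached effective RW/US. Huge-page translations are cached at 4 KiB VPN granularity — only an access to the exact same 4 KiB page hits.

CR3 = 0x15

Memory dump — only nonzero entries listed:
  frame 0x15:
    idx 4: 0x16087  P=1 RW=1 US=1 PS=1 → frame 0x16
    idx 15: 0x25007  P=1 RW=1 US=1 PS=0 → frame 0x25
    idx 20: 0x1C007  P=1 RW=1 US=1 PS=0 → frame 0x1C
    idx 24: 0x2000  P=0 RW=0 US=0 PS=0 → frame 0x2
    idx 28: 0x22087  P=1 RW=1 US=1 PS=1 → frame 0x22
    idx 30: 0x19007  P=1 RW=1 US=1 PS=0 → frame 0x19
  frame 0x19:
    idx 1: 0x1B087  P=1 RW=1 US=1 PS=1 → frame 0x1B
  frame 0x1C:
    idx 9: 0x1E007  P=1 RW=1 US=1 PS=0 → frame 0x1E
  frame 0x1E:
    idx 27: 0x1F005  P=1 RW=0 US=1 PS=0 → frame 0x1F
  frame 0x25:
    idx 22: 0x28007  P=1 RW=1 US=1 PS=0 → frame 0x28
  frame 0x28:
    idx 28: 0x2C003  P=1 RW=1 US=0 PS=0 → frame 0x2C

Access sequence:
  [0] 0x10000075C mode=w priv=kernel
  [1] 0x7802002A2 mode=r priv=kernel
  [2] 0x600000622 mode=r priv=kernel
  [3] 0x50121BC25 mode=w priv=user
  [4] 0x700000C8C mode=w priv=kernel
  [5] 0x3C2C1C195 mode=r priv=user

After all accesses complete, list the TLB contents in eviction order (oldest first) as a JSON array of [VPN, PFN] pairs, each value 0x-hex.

Trace:
#0 VA=0x10000075C (w,kernel):
  L0 @0x15[4] → 0x16087  P=1,RW=1,US=1,PS=1
  ⇒ phys 0x1675C (huge @L0)  [1 reads]
#1 VA=0x7802002A2 (r,kernel):
  L0 @0x15[30] → 0x19007  P=1,RW=1,US=1,PS=0
  L1 @0x19[1] → 0x1B087  P=1,RW=1,US=1,PS=1
  ⇒ phys 0x1B2A2 (huge @L1)  [2 reads]
#2 VA=0x600000622 (r,kernel):
  L0 @0x15[24] → 0x2000  P=0,RW=0,US=0,PS=0
  → PAGE_NOT_PRESENT  (1 entries read)
#3 VA=0x50121BC25 (w,user):
  L0 @0x15[20] → 0x1C007  P=1,RW=1,US=1,PS=0
  L1 @0x1C[9] → 0x1E007  P=1,RW=1,US=1,PS=0
  L2 @0x1E[27] → 0x1F005  P=1,RW=0,US=1,PS=0
  → PROTECTION_VIOLATION  (3 entries read)
#4 VA=0x700000C8C (w,kernel):
  L0 @0x15[28] → 0x22087  P=1,RW=1,US=1,PS=1
  ⇒ phys 0x22C8C (huge @L0)  [1 reads]
#5 VA=0x3C2C1C195 (r,user):
  L0 @0x15[15] → 0x25007  P=1,RW=1,US=1,PS=0
  L1 @0x25[22] → 0x28007  P=1,RW=1,US=1,PS=0
  L2 @0x28[28] → 0x2C003  P=1,RW=1,US=0,PS=0
  → PROTECTION_VIOLATION  (3 entries read)

TLB: [["0x100000", "0x16"], ["0x780200", "0x1B"], ["0x700000", "0x22"]]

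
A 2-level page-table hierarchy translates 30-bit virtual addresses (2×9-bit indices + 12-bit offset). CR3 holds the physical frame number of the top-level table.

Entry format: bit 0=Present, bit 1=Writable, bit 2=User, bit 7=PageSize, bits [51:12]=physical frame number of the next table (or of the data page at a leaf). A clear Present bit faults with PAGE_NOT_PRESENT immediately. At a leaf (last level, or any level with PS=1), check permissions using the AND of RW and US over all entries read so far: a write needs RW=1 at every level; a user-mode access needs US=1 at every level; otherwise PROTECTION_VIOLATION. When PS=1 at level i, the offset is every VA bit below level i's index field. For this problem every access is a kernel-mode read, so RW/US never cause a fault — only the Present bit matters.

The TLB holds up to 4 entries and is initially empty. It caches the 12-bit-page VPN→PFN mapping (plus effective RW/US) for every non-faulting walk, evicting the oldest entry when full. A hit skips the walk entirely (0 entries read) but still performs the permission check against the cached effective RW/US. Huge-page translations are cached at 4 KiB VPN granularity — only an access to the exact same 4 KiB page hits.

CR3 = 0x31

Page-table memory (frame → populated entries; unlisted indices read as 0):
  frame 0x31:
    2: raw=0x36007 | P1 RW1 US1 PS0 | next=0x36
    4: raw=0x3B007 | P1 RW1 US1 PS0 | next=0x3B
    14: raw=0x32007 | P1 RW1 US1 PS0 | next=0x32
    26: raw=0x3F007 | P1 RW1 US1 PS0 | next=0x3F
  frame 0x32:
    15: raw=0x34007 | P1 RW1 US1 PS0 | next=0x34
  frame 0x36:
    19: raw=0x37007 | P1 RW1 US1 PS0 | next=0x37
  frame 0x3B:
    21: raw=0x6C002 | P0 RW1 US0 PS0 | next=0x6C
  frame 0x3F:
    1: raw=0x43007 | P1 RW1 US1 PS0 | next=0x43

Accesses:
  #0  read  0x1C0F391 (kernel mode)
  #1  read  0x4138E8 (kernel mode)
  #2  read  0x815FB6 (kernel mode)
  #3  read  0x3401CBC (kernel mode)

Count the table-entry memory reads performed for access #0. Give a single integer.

Per-access translation:
#0 VA=0x1C0F391 (r,kernel):
  L0: frame=0x31 idx=14 entry=0x32007 [P=1 RW=1 US=1 PS=0]
  L1: frame=0x32 idx=15 entry=0x34007 [P=1 RW=1 US=1 PS=0]
  → PA=0x34391  (2 entries read)
#1 VA=0x4138E8 (r,kernel):
  L0: frame=0x31 idx=2 entry=0x36007 [P=1 RW=1 US=1 PS=0]
  L1: frame=0x36 idx=19 entry=0x37007 [P=1 RW=1 US=1 PS=0]
  → PA=0x378E8  (2 entries read)
#2 VA=0x815FB6 (r,kernel):
  L0: frame=0x31 idx=4 entry=0x3B007 [P=1 RW=1 US=1 PS=0]
  L1: frame=0x3B idx=21 entry=0x6C002 [P=0 RW=1 US=0 PS=0]
  → PAGE_NOT_PRESENT  (2 entries read)
#3 VA=0x3401CBC (r,kernel):
  L0: frame=0x31 idx=26 entry=0x3F007 [P=1 RW=1 US=1 PS=0]
  L1: frame=0x3F idx=1 entry=0x43007 [P=1 RW=1 US=1 PS=0]
  → PA=0x43CBC  (2 entries read)

Entries read for #0: 2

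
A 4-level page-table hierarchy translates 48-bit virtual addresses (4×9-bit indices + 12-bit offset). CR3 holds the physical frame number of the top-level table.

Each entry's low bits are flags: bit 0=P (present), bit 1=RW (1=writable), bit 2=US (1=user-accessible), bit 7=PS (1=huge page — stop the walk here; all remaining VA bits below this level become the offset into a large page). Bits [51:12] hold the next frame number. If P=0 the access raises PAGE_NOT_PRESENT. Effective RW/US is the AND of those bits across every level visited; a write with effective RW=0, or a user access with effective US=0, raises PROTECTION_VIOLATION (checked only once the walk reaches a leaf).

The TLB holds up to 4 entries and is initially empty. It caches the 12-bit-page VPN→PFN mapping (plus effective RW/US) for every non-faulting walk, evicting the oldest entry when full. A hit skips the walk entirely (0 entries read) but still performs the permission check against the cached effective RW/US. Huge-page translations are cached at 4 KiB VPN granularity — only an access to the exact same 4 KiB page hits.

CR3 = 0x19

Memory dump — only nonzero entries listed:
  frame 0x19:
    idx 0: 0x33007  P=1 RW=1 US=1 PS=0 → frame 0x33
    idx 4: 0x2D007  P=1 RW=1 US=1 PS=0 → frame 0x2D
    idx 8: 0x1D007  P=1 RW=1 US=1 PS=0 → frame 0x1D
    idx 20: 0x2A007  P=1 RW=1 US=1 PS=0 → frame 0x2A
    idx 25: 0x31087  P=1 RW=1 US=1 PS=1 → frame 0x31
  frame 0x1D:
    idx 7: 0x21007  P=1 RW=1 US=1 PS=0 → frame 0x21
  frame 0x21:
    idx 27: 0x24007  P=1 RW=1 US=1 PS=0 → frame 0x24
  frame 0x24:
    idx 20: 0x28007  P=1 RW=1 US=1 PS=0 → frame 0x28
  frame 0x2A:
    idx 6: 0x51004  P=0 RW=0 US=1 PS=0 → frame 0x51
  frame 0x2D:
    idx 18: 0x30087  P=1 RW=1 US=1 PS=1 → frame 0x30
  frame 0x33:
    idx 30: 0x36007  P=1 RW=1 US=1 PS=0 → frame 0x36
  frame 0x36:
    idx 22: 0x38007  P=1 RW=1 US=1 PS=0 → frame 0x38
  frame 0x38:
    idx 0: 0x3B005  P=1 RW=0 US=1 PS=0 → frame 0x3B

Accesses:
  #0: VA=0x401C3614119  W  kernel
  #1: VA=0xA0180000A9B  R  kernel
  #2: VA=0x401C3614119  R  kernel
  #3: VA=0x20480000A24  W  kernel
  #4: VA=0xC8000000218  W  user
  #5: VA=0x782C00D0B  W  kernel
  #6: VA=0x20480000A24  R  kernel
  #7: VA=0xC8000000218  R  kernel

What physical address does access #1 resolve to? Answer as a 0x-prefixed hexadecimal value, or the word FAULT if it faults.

Walk each access:
#0 VA=0x401C3614119 (w,kernel):
  lvl0: tbl 0x19, slot 8 ⇒ 0x1D007 (P1/RW1/US1/PS0)
  lvl1: tbl 0x1D, slot 7 ⇒ 0x21007 (P1/RW1/US1/PS0)
  lvl2: tbl 0x21, slot 27 ⇒ 0x24007 (P1/RW1/US1/PS0)
  lvl3: tbl 0x24, slot 20 ⇒ 0x28007 (P1/RW1/US1/PS0)
  → PA=0x28119  (4 entries read)
#1 VA=0xA0180000A9B (r,kernel):
  lvl0: tbl 0x19, slot 20 ⇒ 0x2A007 (P1/RW1/US1/PS0)
  lvl1: tbl 0x2A, slot 6 ⇒ 0x51004 (P0/RW0/US1/PS0)
  ✗ PAGE_NOT_PRESENT  [2 reads]
#2 VA=0x401C3614119 (r,kernel):
  TLB hit vpn=0x401C3614 → PA=0x28119
#3 VA=0x20480000A24 (w,kernel):
  lvl0: tbl 0x19, slot 4 ⇒ 0x2D007 (P1/RW1/US1/PS0)
  lvl1: tbl 0x2D, slot 18 ⇒ 0x30087 (P1/RW1/US1/PS1)
  → PA=0x30A24 (huge @L1)  (2 entries read)
#4 VA=0xC8000000218 (w,user):
  lvl0: tbl 0x19, slot 25 ⇒ 0x31087 (P1/RW1/US1/PS1)
  → PA=0x31218 (huge @L0)  (1 entries read)
#5 VA=0x782C00D0B (w,kernel):
  lvl0: tbl 0x19, slot 0 ⇒ 0x33007 (P1/RW1/US1/PS0)
  lvl1: tbl 0x33, slot 30 ⇒ 0x36007 (P1/RW1/US1/PS0)
  lvl2: tbl 0x36, slot 22 ⇒ 0x38007 (P1/RW1/US1/PS0)
  lvl3: tbl 0x38, slot 0 ⇒ 0x3B005 (P1/RW0/US1/PS0)
  ✗ PROTECTION_VIOLATION  [4 reads]
#6 VA=0x20480000A24 (r,kernel):
  TLB hit vpn=0x20480000 → PA=0x30A24
#7 VA=0xC8000000218 (r,kernel):
  TLB hit vpn=0xC8000000 → PA=0x31218

Access #1 PA: FAULT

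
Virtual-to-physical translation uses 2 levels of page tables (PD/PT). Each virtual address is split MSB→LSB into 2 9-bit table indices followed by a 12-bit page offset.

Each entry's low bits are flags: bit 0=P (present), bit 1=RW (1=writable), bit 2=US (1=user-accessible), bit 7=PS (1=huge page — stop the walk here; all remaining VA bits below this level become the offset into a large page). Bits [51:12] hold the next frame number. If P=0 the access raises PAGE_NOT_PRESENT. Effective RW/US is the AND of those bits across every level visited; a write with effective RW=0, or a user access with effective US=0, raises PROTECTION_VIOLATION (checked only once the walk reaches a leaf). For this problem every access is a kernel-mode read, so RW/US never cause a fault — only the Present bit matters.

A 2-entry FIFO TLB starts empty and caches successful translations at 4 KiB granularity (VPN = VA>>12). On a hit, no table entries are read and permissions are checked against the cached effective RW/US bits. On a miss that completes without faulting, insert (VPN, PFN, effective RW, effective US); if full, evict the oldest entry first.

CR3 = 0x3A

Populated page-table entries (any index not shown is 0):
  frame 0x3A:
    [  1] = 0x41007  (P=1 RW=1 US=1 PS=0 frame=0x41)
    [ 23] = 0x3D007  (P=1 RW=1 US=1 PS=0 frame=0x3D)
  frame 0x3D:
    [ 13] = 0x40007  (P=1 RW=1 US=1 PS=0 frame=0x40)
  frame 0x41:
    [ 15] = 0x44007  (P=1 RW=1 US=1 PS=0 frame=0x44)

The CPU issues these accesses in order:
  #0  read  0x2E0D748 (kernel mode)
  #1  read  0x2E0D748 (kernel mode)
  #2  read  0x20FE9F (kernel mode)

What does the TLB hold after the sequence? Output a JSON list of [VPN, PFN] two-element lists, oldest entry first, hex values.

Trace:
#0 VA=0x2E0D748 (r,kernel):
  L0: frame=0x3A idx=23 entry=0x3D007 [P=1 RW=1 US=1 PS=0]
  L1: frame=0x3D idx=13 entry=0x40007 [P=1 RW=1 US=1 PS=0]
  ⇒ phys 0x40748  [2 reads]
#1 VA=0x2E0D748 (r,kernel):
  TLB hit vpn=0x2E0D → PA=0x40748
#2 VA=0x20FE9F (r,kernel):
  L0: frame=0x3A idx=1 entry=0x41007 [P=1 RW=1 US=1 PS=0]
  L1: frame=0x41 idx=15 entry=0x44007 [P=1 RW=1 US=1 PS=0]
  ⇒ phys 0x44E9F  [2 reads]

TLB: [["0x2E0D", "0x40"], ["0x20F", "0x44"]]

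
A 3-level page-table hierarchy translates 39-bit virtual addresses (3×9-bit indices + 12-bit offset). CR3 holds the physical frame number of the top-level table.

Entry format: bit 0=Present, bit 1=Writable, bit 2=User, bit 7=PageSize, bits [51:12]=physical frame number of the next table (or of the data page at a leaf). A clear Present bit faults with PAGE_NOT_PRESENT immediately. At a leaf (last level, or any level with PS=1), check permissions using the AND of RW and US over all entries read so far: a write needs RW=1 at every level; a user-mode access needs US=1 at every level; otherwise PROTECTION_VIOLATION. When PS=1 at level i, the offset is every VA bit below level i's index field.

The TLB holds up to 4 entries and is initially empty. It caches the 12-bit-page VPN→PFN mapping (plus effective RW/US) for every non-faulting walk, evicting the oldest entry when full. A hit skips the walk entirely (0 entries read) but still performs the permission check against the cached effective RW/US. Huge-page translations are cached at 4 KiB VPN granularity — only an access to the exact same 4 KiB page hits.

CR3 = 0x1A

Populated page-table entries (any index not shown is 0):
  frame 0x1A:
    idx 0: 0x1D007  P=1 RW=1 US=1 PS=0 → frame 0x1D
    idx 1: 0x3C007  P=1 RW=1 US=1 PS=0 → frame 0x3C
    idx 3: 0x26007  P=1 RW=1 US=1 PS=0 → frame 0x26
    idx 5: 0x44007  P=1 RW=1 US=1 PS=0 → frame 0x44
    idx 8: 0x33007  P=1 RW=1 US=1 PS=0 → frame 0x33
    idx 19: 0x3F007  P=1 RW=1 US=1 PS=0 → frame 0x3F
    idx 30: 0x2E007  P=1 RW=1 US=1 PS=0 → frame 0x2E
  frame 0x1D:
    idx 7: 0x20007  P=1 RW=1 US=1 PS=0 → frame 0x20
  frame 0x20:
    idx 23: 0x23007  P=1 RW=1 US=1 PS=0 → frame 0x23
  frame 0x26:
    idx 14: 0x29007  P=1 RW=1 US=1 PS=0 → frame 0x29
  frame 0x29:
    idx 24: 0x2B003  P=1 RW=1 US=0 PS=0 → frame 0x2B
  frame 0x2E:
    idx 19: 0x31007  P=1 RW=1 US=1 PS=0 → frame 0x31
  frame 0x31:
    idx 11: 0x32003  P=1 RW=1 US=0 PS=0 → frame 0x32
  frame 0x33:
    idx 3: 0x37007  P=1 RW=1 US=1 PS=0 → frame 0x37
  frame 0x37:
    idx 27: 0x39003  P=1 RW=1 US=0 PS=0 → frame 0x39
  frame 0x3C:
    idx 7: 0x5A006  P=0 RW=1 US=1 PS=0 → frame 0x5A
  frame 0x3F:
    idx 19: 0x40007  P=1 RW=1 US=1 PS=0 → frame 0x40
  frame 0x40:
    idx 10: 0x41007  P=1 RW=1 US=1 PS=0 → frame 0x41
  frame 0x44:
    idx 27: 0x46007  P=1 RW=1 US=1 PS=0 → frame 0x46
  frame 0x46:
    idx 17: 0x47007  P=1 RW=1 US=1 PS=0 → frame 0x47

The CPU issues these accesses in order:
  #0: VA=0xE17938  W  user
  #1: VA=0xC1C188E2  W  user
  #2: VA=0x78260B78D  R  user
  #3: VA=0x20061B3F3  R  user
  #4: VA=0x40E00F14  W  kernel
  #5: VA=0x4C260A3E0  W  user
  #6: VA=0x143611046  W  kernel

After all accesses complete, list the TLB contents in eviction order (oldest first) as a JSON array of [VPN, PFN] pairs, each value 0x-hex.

Per-access translation:
#0 VA=0xE17938 (w,user):
  [0] read 0x1A idx=0: raw=0x1D007 flags P=1 W=1 U=1 S=0
  [1] read 0x1D idx=7: raw=0x20007 flags P=1 W=1 U=1 S=0
  [2] read 0x20 idx=23: raw=0x23007 flags P=1 W=1 U=1 S=0
  ⇒ phys 0x23938  [3 reads]
#1 VA=0xC1C188E2 (w,user):
  [0] read 0x1A idx=3: raw=0x26007 flags P=1 W=1 U=1 S=0
  [1] read 0x26 idx=14: raw=0x29007 flags P=1 W=1 U=1 S=0
  [2] read 0x29 idx=24: raw=0x2B003 flags P=1 W=1 U=0 S=0
  ⇒ fault: PROTECTION_VIOLATION  — 3 lookups
#2 VA=0x78260B78D (r,user):
  [0] read 0x1A idx=30: raw=0x2E007 flags P=1 W=1 U=1 S=0
  [1] read 0x2E idx=19: raw=0x31007 flags P=1 W=1 U=1 S=0
  [2] read 0x31 idx=11: raw=0x32003 flags P=1 W=1 U=0 S=0
  ⇒ fault: PROTECTION_VIOLATION  — 3 lookups
#3 VA=0x20061B3F3 (r,user):
  [0] read 0x1A idx=8: raw=0x33007 flags P=1 W=1 U=1 S=0
  [1] read 0x33 idx=3: raw=0x37007 flags P=1 W=1 U=1 S=0
  [2] read 0x37 idx=27: raw=0x39003 flags P=1 W=1 U=0 S=0
  ⇒ fault: PROTECTION_VIOLATION  — 3 lookups
#4 VA=0x40E00F14 (w,kernel):
  [0] read 0x1A idx=1: raw=0x3C007 flags P=1 W=1 U=1 S=0
  [1] read 0x3C idx=7: raw=0x5A006 flags P=0 W=1 U=1 S=0
  ⇒ fault: PAGE_NOT_PRESENT  — 2 lookups
#5 VA=0x4C260A3E0 (w,user):
  [0] read 0x1A idx=19: raw=0x3F007 flags P=1 W=1 U=1 S=0
  [1] read 0x3F idx=19: raw=0x40007 flags P=1 W=1 U=1 S=0
  [2] read 0x40 idx=10: raw=0x41007 flags P=1 W=1 U=1 S=0
  ⇒ phys 0x413E0  [3 reads]
#6 VA=0x143611046 (w,kernel):
  [0] read 0x1A idx=5: raw=0x44007 flags P=1 W=1 U=1 S=0
  [1] read 0x44 idx=27: raw=0x46007 flags P=1 W=1 U=1 S=0
  [2] read 0x46 idx=17: raw=0x47007 flags P=1 W=1 U=1 S=0
  ⇒ phys 0x47046  [3 reads]

TLB: [["0xE17", "0x23"], ["0x4C260A", "0x41"], ["0x143611", "0x47"]]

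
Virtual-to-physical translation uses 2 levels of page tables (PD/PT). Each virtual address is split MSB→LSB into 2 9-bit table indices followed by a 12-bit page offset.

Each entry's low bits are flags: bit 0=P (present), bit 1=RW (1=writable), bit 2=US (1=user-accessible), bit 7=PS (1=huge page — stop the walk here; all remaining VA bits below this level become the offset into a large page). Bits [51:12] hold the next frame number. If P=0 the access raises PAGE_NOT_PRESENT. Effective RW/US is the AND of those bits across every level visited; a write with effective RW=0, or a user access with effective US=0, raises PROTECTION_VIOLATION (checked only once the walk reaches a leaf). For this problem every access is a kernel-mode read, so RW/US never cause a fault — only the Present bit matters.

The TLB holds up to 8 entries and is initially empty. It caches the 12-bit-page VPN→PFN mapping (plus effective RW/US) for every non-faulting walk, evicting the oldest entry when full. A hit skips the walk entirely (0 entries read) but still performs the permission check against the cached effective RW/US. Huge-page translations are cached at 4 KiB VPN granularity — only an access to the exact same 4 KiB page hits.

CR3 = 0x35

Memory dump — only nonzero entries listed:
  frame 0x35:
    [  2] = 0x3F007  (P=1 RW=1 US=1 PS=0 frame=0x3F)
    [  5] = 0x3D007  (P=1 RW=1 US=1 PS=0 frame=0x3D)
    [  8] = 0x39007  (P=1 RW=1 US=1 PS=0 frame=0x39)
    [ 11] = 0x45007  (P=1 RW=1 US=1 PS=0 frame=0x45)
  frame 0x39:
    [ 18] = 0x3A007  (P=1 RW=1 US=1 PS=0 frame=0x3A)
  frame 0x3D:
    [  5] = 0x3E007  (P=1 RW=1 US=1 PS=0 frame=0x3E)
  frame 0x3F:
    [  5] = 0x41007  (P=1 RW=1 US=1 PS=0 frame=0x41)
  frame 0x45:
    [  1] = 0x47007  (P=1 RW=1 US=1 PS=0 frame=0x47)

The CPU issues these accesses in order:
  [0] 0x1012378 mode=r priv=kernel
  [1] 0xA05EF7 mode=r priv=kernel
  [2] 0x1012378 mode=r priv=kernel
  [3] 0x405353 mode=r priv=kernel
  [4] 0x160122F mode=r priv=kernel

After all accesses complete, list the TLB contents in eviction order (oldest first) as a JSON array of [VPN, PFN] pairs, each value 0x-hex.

Trace:
#0 VA=0x1012378 (r,kernel):
  [0] read 0x35 idx=8: raw=0x39007 flags P=1 W=1 U=1 S=0
  [1] read 0x39 idx=18: raw=0x3A007 flags P=1 W=1 U=1 S=0
  ⇒ phys 0x3A378  [2 reads]
#1 VA=0xA05EF7 (r,kernel):
  [0] read 0x35 idx=5: raw=0x3D007 flags P=1 W=1 U=1 S=0
  [1] read 0x3D idx=5: raw=0x3E007 flags P=1 W=1 U=1 S=0
  ⇒ phys 0x3EEF7  [2 reads]
#2 VA=0x1012378 (r,kernel):
  TLB hit vpn=0x1012 → PA=0x3A378
#3 VA=0x405353 (r,kernel):
  [0] read 0x35 idx=2: raw=0x3F007 flags P=1 W=1 U=1 S=0
  [1] read 0x3F idx=5: raw=0x41007 flags P=1 W=1 U=1 S=0
  ⇒ phys 0x41353  [2 reads]
#4 VA=0x160122F (r,kernel):
  [0] read 0x35 idx=11: raw=0x45007 flags P=1 W=1 U=1 S=0
  [1] read 0x45 idx=1: raw=0x47007 flags P=1 W=1 U=1 S=0
  ⇒ phys 0x4722F  [2 reads]

TLB: [["0x1012", "0x3A"], ["0xA05", "0x3E"], ["0x405", "0x41"], ["0x1601", "0x47"]]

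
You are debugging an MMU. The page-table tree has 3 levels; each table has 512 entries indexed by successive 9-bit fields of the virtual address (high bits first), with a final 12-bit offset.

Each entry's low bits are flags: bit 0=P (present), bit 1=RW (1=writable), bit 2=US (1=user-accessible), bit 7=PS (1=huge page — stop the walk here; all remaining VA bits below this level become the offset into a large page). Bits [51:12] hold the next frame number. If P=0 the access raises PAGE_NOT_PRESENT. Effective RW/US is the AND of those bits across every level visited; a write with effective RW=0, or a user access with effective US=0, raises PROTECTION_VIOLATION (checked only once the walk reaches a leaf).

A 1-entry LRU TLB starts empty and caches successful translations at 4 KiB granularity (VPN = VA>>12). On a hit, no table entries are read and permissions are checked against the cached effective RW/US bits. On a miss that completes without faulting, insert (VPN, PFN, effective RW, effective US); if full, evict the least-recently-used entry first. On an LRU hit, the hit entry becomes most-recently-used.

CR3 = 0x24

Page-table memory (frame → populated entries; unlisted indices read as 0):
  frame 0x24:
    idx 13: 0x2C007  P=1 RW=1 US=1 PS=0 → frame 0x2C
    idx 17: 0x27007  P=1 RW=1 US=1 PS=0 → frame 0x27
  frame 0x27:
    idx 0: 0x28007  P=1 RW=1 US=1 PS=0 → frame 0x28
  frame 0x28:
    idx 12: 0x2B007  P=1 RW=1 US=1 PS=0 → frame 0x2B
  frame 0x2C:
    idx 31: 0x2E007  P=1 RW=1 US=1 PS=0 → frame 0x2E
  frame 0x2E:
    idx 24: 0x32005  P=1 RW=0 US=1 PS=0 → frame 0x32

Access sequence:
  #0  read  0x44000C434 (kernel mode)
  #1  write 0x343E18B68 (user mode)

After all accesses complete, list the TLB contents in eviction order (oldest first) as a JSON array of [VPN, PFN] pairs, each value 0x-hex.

Per-access translation:
#0 VA=0x44000C434 (r,kernel):
  L0: frame=0x24 idx=17 entry=0x27007 [P=1 RW=1 US=1 PS=0]
  L1: frame=0x27 idx=0 entry=0x28007 [P=1 RW=1 US=1 PS=0]
  L2: frame=0x28 idx=12 entry=0x2B007 [P=1 RW=1 US=1 PS=0]
  → PA=0x2B434  (3 entries read)
#1 VA=0x343E18B68 (w,user):
  L0: frame=0x24 idx=13 entry=0x2C007 [P=1 RW=1 US=1 PS=0]
  L1: frame=0x2C idx=31 entry=0x2E007 [P=1 RW=1 US=1 PS=0]
  L2: frame=0x2E idx=24 entry=0x32005 [P=1 RW=0 US=1 PS=0]
  ✗ PROTECTION_VIOLATION  [3 reads]

TLB: [["0x44000C", "0x2B"]]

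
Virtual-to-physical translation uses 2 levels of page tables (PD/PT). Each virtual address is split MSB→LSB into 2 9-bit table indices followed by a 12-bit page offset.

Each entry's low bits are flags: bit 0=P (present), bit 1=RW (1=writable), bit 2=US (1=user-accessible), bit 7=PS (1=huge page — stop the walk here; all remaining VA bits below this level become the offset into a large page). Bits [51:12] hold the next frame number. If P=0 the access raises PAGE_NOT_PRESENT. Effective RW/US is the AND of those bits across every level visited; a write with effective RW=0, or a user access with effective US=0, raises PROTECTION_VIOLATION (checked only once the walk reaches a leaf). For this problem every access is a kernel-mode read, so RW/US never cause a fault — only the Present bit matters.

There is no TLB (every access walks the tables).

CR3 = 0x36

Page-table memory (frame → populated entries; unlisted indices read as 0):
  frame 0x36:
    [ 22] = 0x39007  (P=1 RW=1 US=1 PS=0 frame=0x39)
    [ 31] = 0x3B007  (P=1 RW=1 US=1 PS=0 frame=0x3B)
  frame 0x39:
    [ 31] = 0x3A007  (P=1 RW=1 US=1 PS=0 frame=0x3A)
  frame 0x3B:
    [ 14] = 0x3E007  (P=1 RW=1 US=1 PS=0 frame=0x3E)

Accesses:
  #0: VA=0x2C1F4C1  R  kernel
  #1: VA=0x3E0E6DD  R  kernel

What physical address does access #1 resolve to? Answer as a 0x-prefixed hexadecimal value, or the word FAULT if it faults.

Per-access translation:
#0 VA=0x2C1F4C1 (r,kernel):
  [0] read 0x36 idx=22: raw=0x39007 flags P=1 W=1 U=1 S=0
  [1] read 0x39 idx=31: raw=0x3A007 flags P=1 W=1 U=1 S=0
  → PA=0x3A4C1  (2 entries read)
#1 VA=0x3E0E6DD (r,kernel):
  [0] read 0x36 idx=31: raw=0x3B007 flags P=1 W=1 U=1 S=0
  [1] read 0x3B idx=14: raw=0x3E007 flags P=1 W=1 U=1 S=0
  → PA=0x3E6DD  (2 entries read)

Access #1 PA: 0x3E6DD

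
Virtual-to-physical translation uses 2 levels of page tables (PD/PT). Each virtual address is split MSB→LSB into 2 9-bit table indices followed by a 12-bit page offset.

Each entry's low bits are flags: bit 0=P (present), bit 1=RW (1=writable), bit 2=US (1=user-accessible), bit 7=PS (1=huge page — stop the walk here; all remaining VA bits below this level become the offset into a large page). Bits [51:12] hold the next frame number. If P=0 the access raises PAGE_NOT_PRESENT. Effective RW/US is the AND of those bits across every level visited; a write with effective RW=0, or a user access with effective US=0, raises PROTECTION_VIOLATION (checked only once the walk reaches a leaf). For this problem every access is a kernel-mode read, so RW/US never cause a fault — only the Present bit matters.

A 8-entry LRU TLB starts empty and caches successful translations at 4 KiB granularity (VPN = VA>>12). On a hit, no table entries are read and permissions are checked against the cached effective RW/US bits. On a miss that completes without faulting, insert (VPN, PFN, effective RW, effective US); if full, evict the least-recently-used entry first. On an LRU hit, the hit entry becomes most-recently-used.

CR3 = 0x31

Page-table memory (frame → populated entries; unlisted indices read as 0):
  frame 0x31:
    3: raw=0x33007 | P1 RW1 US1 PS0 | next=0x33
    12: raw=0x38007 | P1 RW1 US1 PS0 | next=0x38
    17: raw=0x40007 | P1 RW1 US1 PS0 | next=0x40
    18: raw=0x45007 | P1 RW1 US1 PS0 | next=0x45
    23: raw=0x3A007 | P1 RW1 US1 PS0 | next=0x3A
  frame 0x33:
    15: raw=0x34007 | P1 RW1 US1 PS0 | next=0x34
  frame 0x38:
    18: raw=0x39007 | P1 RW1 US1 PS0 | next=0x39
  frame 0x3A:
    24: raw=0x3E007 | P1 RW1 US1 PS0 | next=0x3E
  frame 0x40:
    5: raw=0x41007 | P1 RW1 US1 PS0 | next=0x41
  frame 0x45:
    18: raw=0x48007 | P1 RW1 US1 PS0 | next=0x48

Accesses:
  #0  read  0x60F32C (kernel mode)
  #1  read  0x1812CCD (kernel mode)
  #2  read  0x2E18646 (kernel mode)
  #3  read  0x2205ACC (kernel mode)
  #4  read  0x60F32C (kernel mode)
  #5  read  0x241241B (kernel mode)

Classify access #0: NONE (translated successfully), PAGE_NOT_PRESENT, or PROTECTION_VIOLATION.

Per-access translation:
#0 VA=0x60F32C (r,kernel):
  L0: frame=0x31 idx=3 entry=0x33007 [P=1 RW=1 US=1 PS=0]
  L1: frame=0x33 idx=15 entry=0x34007 [P=1 RW=1 US=1 PS=0]
  → PA=0x3432C  (2 entries read)
#1 VA=0x1812CCD (r,kernel):
  L0: frame=0x31 idx=12 entry=0x38007 [P=1 RW=1 US=1 PS=0]
  L1: frame=0x38 idx=18 entry=0x39007 [P=1 RW=1 US=1 PS=0]
  → PA=0x39CCD  (2 entries read)
#2 VA=0x2E18646 (r,kernel):
  L0: frame=0x31 idx=23 entry=0x3A007 [P=1 RW=1 US=1 PS=0]
  L1: frame=0x3A idx=24 entry=0x3E007 [P=1 RW=1 US=1 PS=0]
  → PA=0x3E646  (2 entries read)
#3 VA=0x2205ACC (r,kernel):
  L0: frame=0x31 idx=17 entry=0x40007 [P=1 RW=1 US=1 PS=0]
  L1: frame=0x40 idx=5 entry=0x41007 [P=1 RW=1 US=1 PS=0]
  → PA=0x41ACC  (2 entries read)
#4 VA=0x60F32C (r,kernel):
  TLB hit vpn=0x60F → PA=0x3432C
#5 VA=0x241241B (r,kernel):
  L0: frame=0x31 idx=18 entry=0x45007 [P=1 RW=1 US=1 PS=0]
  L1: frame=0x45 idx=18 entry=0x48007 [P=1 RW=1 US=1 PS=0]
  → PA=0x4841B  (2 entries read)

Access #0 fault: NONE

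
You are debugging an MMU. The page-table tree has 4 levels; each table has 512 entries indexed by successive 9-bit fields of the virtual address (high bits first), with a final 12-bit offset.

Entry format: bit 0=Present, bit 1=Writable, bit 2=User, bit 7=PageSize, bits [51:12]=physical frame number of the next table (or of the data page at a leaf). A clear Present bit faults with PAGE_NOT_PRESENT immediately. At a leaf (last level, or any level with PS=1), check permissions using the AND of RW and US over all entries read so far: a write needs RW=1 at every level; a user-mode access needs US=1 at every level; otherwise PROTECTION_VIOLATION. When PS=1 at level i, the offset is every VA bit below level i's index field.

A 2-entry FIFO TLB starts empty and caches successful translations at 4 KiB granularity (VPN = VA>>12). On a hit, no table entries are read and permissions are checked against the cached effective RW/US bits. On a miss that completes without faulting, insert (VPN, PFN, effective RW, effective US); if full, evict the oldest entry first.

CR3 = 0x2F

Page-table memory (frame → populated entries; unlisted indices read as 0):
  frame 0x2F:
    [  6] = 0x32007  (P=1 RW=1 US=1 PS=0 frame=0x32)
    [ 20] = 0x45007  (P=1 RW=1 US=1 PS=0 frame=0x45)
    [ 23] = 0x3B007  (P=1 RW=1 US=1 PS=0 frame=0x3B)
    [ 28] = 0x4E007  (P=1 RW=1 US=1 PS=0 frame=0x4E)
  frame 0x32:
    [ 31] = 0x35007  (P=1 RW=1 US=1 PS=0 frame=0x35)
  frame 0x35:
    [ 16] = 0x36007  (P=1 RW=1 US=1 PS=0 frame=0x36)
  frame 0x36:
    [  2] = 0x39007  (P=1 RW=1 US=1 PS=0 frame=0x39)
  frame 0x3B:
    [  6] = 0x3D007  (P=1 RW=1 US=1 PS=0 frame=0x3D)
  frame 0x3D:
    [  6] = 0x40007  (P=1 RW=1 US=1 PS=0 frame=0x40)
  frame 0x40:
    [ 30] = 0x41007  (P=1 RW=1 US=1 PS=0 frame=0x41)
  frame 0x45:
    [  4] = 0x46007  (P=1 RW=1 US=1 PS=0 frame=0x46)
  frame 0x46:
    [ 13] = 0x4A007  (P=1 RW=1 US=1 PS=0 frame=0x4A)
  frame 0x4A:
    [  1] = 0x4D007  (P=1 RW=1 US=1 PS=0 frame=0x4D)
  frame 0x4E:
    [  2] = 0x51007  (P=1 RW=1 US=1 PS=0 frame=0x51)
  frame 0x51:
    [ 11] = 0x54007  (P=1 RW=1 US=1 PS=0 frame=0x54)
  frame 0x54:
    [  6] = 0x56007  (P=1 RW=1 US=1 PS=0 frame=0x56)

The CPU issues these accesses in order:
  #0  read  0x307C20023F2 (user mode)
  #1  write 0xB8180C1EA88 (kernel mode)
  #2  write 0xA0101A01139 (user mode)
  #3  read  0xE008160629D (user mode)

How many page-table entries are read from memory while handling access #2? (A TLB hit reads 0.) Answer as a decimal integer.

Per-access translation:
#0 VA=0x307C20023F2 (r,user):
  L0: frame=0x2F idx=6 entry=0x32007 [P=1 RW=1 US=1 PS=0]
  L1: frame=0x32 idx=31 entry=0x35007 [P=1 RW=1 US=1 PS=0]
  L2: frame=0x35 idx=16 entry=0x36007 [P=1 RW=1 US=1 PS=0]
  L3: frame=0x36 idx=2 entry=0x39007 [P=1 RW=1 US=1 PS=0]
  → PA=0x393F2  (4 entries read)
#1 VA=0xB8180C1EA88 (w,kernel):
  L0: frame=0x2F idx=23 entry=0x3B007 [P=1 RW=1 US=1 PS=0]
  L1: frame=0x3B idx=6 entry=0x3D007 [P=1 RW=1 US=1 PS=0]
  L2: frame=0x3D idx=6 entry=0x40007 [P=1 RW=1 US=1 PS=0]
  L3: frame=0x40 idx=30 entry=0x41007 [P=1 RW=1 US=1 PS=0]
  → PA=0x41A88  (4 entries read)
#2 VA=0xA0101A01139 (w,user):
  L0: frame=0x2F idx=20 entry=0x45007 [P=1 RW=1 US=1 PS=0]
  L1: frame=0x45 idx=4 entry=0x46007 [P=1 RW=1 US=1 PS=0]
  L2: frame=0x46 idx=13 entry=0x4A007 [P=1 RW=1 US=1 PS=0]
  L3: frame=0x4A idx=1 entry=0x4D007 [P=1 RW=1 US=1 PS=0]
  → PA=0x4D139  (4 entries read)
#3 VA=0xE008160629D (r,user):
  L0: frame=0x2F idx=28 entry=0x4E007 [P=1 RW=1 US=1 PS=0]
  L1: frame=0x4E idx=2 entry=0x51007 [P=1 RW=1 US=1 PS=0]
  L2: frame=0x51 idx=11 entry=0x54007 [P=1 RW=1 US=1 PS=0]
  L3: frame=0x54 idx=6 entry=0x56007 [P=1 RW=1 US=1 PS=0]
  → PA=0x5629D  (4 entries read)

Entries read for #2: 4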